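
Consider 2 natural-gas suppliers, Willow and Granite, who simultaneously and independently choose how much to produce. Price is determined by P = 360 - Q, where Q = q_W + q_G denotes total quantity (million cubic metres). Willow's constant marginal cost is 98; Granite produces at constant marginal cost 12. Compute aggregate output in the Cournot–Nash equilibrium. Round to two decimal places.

203.33

Willow's profit: π_W = (360 - Q)q_W - (98q_W). Setting ∂π_W/∂q_W = 0: 262 - 2q_W - (q_G) = 0.
Granite's first-order condition: 348 - 2q_G - (q_W) = 0.
Best responses: q_W = (262 - q_G)/2, q_G = (348 - q_W)/2.
Substituting one into the other gives q_W = 176/3 and q_G = 434/3.
Total output Q = 176/3 + 434/3 = 610/3.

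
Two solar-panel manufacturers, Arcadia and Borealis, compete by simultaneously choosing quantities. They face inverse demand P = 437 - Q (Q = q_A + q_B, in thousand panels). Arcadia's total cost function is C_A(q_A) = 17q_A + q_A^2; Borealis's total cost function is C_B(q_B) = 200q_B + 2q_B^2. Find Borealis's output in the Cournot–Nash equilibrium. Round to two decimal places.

22.96

Arcadia's profit: π_A = (437 - Q)q_A - (17q_A + q_A²). Setting ∂π_A/∂q_A = 0: 420 - 4q_A - (q_B) = 0.
Borealis's profit: π_B = (437 - Q)q_B - (200q_B + 2q_B²). Setting ∂π_B/∂q_B = 0: 237 - 6q_B - (q_A) = 0.
Rearranging gives the reaction functions q_A = (420 - q_B)/4 and q_B = (237 - q_A)/6.
Solving the pair: q_A = 99.2609, q_B = 528/23.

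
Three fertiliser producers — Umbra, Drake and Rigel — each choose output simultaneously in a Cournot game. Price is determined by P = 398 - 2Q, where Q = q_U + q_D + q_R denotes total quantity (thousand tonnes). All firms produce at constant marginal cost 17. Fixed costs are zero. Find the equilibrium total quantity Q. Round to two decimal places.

Each firm earns π_i = (398 - 2Q)q_i - 17q_i.
Setting ∂π_i/∂q_i = 0 with rivals' quantities fixed: 381 - 4q_i - 2·Σ_{j≠i} q_j = 0.
With identical firms every q_j equals q_i, so Σ_{j≠i} q_j = 2q_i and 381 = 8q_i, giving q_i = 381/8.
Total output Q = 381/8 + 381/8 + 381/8 = 1143/8.

142.88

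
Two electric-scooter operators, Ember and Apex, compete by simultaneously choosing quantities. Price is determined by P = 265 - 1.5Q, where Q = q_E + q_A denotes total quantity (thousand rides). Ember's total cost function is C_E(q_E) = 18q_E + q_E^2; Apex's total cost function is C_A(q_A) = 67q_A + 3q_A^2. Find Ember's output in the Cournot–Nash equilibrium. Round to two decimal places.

Ember's profit: π_E = (265 - 1.5Q)q_E - (18q_E + q_E²). Setting ∂π_E/∂q_E = 0: 247 - 5q_E - (3/2)(q_A) = 0.
Apex's first-order condition: 198 - 9q_A - (3/2)(q_E) = 0.
So q_E = (247 - (3/2)q_A)/5 and q_A = (198 - (3/2)q_E)/9.
Solving the pair: q_E = 856/19, q_A = 826/57.

45.05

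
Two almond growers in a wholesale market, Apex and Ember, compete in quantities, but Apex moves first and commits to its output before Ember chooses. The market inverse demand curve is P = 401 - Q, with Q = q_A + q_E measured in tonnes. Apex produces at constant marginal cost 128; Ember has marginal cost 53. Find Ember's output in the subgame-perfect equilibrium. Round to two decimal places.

124.50

The follower Ember best-responds to any q_A: π_E = (401 - Q)q_E - 53q_E.
Setting the follower's marginal profit to zero, 348 - q_A - 2q_E = 0, i.e. q_E = (348 - q_A)/2.
The leader anticipates this reaction. Substituting into P = 401 - Q gives P = 227 - (1/2)q_A, so π_A = (227 - (1/2)q_A)q_A - 128q_A.
Leader FOC: 99 - q_A = 0, so q_A = 99.
Then q_E = (348 - 99)/2 = 249/2.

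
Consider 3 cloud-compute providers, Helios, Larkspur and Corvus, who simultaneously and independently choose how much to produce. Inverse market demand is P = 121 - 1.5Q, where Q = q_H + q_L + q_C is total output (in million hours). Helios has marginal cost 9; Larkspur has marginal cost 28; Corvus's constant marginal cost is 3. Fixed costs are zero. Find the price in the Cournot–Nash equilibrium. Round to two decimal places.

Helios's profit: π_H = (121 - 1.5Q)q_H - (9q_H). Setting ∂π_H/∂q_H = 0: 112 - 3q_H - (3/2)(q_L + q_C) = 0.
Larkspur's first-order condition: 93 - 3q_L - (3/2)(q_H + q_C) = 0.
Corvus's profit: π_C = (121 - 1.5Q)q_C - (3q_C). Setting ∂π_C/∂q_C = 0: 118 - 3q_C - (3/2)(q_H + q_L) = 0.
Adding the 3 first-order conditions: 323 − 6Q = 0, so Q = 323/6.
Back-substituting: q_H = (112 − 323/4)/(3/2) = 125/6, q_L = (93 − 323/4)/(3/2) = 49/6, q_C = (118 − 323/4)/(3/2) = 149/6.
Total output Q = 323/6, so price P = 121 - (3/2)·(323/6) = 161/4.

40.25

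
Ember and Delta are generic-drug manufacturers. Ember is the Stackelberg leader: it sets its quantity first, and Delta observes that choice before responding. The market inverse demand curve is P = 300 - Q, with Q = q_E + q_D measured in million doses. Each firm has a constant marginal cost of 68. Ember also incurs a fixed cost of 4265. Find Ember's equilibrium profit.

2463

The follower Delta best-responds to any q_E: π_D = (300 - Q)q_D - 68q_D.
Setting the follower's marginal profit to zero, 232 - q_E - 2q_D = 0, i.e. q_D = (232 - q_E)/2.
The leader anticipates this reaction. Substituting into P = 300 - Q gives P = 184 - (1/2)q_E, so π_E = (184 - (1/2)q_E)q_E - 68q_E.
Maximising: ∂π_E/∂q_E = 116 - q_E = 0, giving q_E = 116.
Then q_D = (232 - 116)/2 = 58.
Price P = 300 - 174 = 126.
Ember's profit: (126 - 68)·116 - 4265 = 2463.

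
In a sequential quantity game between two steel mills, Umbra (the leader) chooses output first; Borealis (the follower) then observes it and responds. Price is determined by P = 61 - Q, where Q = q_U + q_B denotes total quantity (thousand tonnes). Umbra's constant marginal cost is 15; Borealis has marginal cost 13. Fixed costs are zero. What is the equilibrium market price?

26

The follower Borealis best-responds to any q_U: π_B = (61 - Q)q_B - 13q_B.
∂π_B/∂q_B = 48 - q_U - 2q_B = 0 gives the reaction function q_B = (48 - q_U)/2.
The leader anticipates this reaction. Substituting into P = 61 - Q gives P = 37 - (1/2)q_U, so π_U = (37 - (1/2)q_U)q_U - 15q_U.
The leader's first-order condition 22 - q_U = 0 yields q_U = 22.
Then q_B = (48 - 22)/2 = 13.
Total output Q = 35, so price P = 61 - 35 = 26.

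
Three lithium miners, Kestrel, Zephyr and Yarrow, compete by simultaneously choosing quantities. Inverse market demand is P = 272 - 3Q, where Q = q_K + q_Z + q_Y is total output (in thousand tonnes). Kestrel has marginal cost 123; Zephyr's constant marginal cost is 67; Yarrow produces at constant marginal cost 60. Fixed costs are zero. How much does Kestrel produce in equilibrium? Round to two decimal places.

Kestrel's profit: π_K = (272 - 3Q)q_K - (123q_K). Setting ∂π_K/∂q_K = 0: 149 - 6q_K - 3(q_Z + q_Y) = 0.
Zephyr's profit: π_Z = (272 - 3Q)q_Z - (67q_Z). Setting ∂π_Z/∂q_Z = 0: 205 - 6q_Z - 3(q_K + q_Y) = 0.
Yarrow's first-order condition: 212 - 6q_Y - 3(q_K + q_Z) = 0.
Summing all 3 equations gives 566 − 12Q = 0, hence Q = 283/6.
Back-substituting: q_K = (149 − 283/2)/3 = 5/2, q_Z = (205 − 283/2)/3 = 127/6, q_Y = (212 − 283/2)/3 = 47/2.

2.50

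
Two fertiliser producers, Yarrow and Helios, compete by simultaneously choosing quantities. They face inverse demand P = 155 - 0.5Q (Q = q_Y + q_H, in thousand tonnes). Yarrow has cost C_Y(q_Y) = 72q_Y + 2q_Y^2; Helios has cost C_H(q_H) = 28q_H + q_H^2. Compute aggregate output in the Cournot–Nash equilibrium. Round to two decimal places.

Yarrow's profit: π_Y = (155 - 0.5Q)q_Y - (72q_Y + 2q_Y²). Setting ∂π_Y/∂q_Y = 0: 83 - 5q_Y - (1/2)(q_H) = 0.
Helios's profit: π_H = (155 - 0.5Q)q_H - (28q_H + q_H²). Setting ∂π_H/∂q_H = 0: 127 - 3q_H - (1/2)(q_Y) = 0.
So q_Y = (83 - (1/2)q_H)/5 and q_H = (127 - (1/2)q_Y)/3.
Substituting one into the other gives q_Y = 742/59 and q_H = 40.2373.
Total output Q = 742/59 + 40.2373 = 52.8136.

52.81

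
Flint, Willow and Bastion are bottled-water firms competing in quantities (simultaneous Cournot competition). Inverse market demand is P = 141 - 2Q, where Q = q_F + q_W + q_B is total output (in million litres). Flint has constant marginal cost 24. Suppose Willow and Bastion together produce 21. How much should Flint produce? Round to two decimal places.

18.75

With rivals' combined output fixed at 21, Flint's profit is π_F = (141 - 2·21 - 2q_F)q_F - (24q_F) = (99 - 2q_F)q_F - (24q_F).
∂π_F/∂q_F = 75 - 4q_F = 0, so q_F = 75/4.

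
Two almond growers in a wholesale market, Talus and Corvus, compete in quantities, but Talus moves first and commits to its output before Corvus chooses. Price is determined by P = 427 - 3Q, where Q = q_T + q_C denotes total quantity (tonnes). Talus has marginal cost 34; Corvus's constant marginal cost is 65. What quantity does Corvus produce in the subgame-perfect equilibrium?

25

The follower Corvus best-responds to any q_T: π_C = (427 - 3Q)q_C - 65q_C.
∂π_C/∂q_C = 362 - 3q_T - 6q_C = 0 gives the reaction function q_C = (362 - 3q_T)/6.
Talus substitutes q_C(q_T) into its own profit: π_T = q_T(427 - 3q_T - (362 - 3q_T)/2) - 34q_T = (246 - (3/2)q_T)q_T - 34q_T.
Maximising: ∂π_T/∂q_T = 212 - 3q_T = 0, giving q_T = 212/3.
Then q_C = (362 - 3·(212/3))/6 = 25.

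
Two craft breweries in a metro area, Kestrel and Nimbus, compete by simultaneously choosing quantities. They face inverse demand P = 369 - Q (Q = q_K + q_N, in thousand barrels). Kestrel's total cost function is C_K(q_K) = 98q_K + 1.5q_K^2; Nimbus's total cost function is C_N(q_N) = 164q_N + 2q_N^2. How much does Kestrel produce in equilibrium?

Kestrel's profit: π_K = (369 - Q)q_K - (98q_K + (3/2)q_K²). Setting ∂π_K/∂q_K = 0: 271 - 5q_K - (q_N) = 0.
Nimbus's profit: π_N = (369 - Q)q_N - (164q_N + 2q_N²). Setting ∂π_N/∂q_N = 0: 205 - 6q_N - (q_K) = 0.
Rearranging gives the reaction functions q_K = (271 - q_N)/5 and q_N = (205 - q_K)/6.
Substituting one into the other gives q_K = 49 and q_N = 26.

49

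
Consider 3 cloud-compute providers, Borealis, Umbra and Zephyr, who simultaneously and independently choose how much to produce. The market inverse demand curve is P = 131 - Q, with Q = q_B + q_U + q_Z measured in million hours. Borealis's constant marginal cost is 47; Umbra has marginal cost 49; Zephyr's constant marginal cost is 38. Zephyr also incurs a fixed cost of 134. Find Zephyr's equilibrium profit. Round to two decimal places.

Borealis's profit: π_B = (131 - Q)q_B - (47q_B). Setting ∂π_B/∂q_B = 0: 84 - 2q_B - (q_U + q_Z) = 0.
Umbra's profit: π_U = (131 - Q)q_U - (49q_U). Setting ∂π_U/∂q_U = 0: 82 - 2q_U - (q_B + q_Z) = 0.
Zephyr's profit: π_Z = (131 - Q)q_Z - (38q_Z). Setting ∂π_Z/∂q_Z = 0: 93 - 2q_Z - (q_B + q_U) = 0.
Summing all 3 equations gives 259 − 4Q = 0, hence Q = 259/4.
Back-substituting: q_B = (84 − 259/4) = 77/4, q_U = (82 − 259/4) = 69/4, q_Z = (93 − 259/4) = 113/4.
Price P = 131 - 259/4 = 265/4.
Zephyr's profit: (265/4 - 38)·(113/4) - 134 = 664.0625.

664.06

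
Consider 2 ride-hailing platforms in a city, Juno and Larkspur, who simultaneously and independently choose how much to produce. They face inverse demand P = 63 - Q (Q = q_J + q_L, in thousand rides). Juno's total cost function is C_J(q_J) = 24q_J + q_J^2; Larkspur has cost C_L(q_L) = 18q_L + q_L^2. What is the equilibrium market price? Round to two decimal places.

Juno's profit: π_J = (63 - Q)q_J - (24q_J + q_J²). Setting ∂π_J/∂q_J = 0: 39 - 4q_J - (q_L) = 0.
Larkspur's first-order condition: 45 - 4q_L - (q_J) = 0.
So q_J = (39 - q_L)/4 and q_L = (45 - q_J)/4.
Solving the pair: q_J = 37/5, q_L = 47/5.
Total output Q = 84/5, so price P = 63 - 84/5 = 231/5.

46.20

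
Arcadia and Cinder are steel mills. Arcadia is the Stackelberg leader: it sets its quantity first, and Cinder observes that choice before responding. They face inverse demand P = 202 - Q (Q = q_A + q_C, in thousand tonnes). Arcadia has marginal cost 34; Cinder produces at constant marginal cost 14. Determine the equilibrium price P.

71

The follower Cinder best-responds to any q_A: π_C = (202 - Q)q_C - 14q_C.
Setting the follower's marginal profit to zero, 188 - q_A - 2q_C = 0, i.e. q_C = (188 - q_A)/2.
Arcadia substitutes q_C(q_A) into its own profit: π_A = q_A(202 - q_A - (188 - q_A)/2) - 34q_A = (108 - (1/2)q_A)q_A - 34q_A.
Maximising: ∂π_A/∂q_A = 74 - q_A = 0, giving q_A = 74.
Then q_C = (188 - 74)/2 = 57.
Total output Q = 131, so price P = 202 - 131 = 71.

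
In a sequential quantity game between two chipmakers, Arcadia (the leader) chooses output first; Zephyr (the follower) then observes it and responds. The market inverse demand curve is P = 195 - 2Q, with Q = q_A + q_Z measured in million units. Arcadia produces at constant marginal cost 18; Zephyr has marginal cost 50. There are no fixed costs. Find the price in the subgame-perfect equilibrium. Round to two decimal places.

The follower Zephyr best-responds to any q_A: π_Z = (195 - 2Q)q_Z - 50q_Z.
∂π_Z/∂q_Z = 145 - 2q_A - 4q_Z = 0 gives the reaction function q_Z = (145 - 2q_A)/4.
The leader anticipates this reaction. Substituting into P = 195 - 2Q gives P = 245/2 - q_A, so π_A = (245/2 - q_A)q_A - 18q_A.
The leader's first-order condition 209/2 - 2q_A = 0 yields q_A = 209/4.
Then q_Z = (145 - 2·(209/4))/4 = 81/8.
Total output Q = 499/8, so price P = 195 - 2·(499/8) = 281/4.

70.25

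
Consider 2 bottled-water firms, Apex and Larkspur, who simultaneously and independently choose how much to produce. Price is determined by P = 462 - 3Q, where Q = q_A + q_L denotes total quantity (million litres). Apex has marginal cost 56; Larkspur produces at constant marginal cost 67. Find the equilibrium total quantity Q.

Apex's profit: π_A = (462 - 3Q)q_A - (56q_A). Setting ∂π_A/∂q_A = 0: 406 - 6q_A - 3(q_L) = 0.
Larkspur's first-order condition: 395 - 6q_L - 3(q_A) = 0.
So q_A = (406 - 3q_L)/6 and q_L = (395 - 3q_A)/6.
Substituting one into the other gives q_A = 139/3 and q_L = 128/3.
Total output Q = 139/3 + 128/3 = 89.

89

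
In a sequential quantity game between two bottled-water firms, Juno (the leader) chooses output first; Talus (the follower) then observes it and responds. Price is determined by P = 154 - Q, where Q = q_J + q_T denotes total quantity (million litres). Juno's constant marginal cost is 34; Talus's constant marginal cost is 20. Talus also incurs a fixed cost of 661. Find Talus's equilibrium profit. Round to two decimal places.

979.25

Solve by backward induction. Given q_J, the follower Talus maximises π_T = (154 - q_J - q_T)q_T - 20q_T.
Follower FOC: 134 - q_J - 2q_T = 0, so q_T(q_J) = (134 - q_J)/2.
Juno substitutes q_T(q_J) into its own profit: π_J = q_J(154 - q_J - (134 - q_J)/2) - 34q_J = (87 - (1/2)q_J)q_J - 34q_J.
Leader FOC: 53 - q_J = 0, so q_J = 53.
Then q_T = (134 - 53)/2 = 81/2.
Price P = 154 - 187/2 = 121/2.
Talus's profit: (121/2 - 20)·(81/2) - 661 = 979.2500.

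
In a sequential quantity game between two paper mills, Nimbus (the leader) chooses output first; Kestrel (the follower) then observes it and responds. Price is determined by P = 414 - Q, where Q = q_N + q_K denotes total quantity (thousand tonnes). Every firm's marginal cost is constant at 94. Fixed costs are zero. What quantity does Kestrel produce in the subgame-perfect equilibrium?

Solve by backward induction. Given q_N, the follower Kestrel maximises π_K = (414 - q_N - q_K)q_K - 94q_K.
Follower FOC: 320 - q_N - 2q_K = 0, so q_K(q_N) = (320 - q_N)/2.
Nimbus substitutes q_K(q_N) into its own profit: π_N = q_N(414 - q_N - (320 - q_N)/2) - 94q_N = (254 - (1/2)q_N)q_N - 94q_N.
Leader FOC: 160 - q_N = 0, so q_N = 160.
Then q_K = (320 - 160)/2 = 80.

80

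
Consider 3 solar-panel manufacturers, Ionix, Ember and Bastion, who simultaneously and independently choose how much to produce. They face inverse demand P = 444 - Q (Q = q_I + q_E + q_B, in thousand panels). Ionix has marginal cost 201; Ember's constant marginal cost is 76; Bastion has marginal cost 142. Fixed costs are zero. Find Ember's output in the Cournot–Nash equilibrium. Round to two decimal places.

139.75

Ionix's profit: π_I = (444 - Q)q_I - (201q_I). Setting ∂π_I/∂q_I = 0: 243 - 2q_I - (q_E + q_B) = 0.
Ember's first-order condition: 368 - 2q_E - (q_I + q_B) = 0.
Bastion's profit: π_B = (444 - Q)q_B - (142q_B). Setting ∂π_B/∂q_B = 0: 302 - 2q_B - (q_I + q_E) = 0.
Adding the 3 first-order conditions: 913 − 4Q = 0, so Q = 913/4.
Back-substituting: q_I = (243 − 913/4) = 59/4, q_E = (368 − 913/4) = 559/4, q_B = (302 − 913/4) = 295/4.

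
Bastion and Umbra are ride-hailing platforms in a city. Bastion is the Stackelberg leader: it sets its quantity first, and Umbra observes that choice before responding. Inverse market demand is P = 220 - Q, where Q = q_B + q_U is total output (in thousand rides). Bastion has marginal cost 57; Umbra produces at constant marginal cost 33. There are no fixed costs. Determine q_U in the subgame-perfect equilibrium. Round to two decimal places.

58.75

The follower Umbra best-responds to any q_B: π_U = (220 - Q)q_U - 33q_U.
Follower FOC: 187 - q_B - 2q_U = 0, so q_U(q_B) = (187 - q_B)/2.
Bastion substitutes q_U(q_B) into its own profit: π_B = q_B(220 - q_B - (187 - q_B)/2) - 57q_B = (253/2 - (1/2)q_B)q_B - 57q_B.
Leader FOC: 139/2 - q_B = 0, so q_B = 139/2.
Then q_U = (187 - 139/2)/2 = 235/4.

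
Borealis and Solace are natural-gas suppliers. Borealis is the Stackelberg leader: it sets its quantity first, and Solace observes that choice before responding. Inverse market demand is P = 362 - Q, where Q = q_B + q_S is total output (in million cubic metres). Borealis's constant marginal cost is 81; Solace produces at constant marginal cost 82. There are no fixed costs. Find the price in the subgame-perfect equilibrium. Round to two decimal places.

Solve by backward induction. Given q_B, the follower Solace maximises π_S = (362 - q_B - q_S)q_S - 82q_S.
Follower FOC: 280 - q_B - 2q_S = 0, so q_S(q_B) = (280 - q_B)/2.
Borealis substitutes q_S(q_B) into its own profit: π_B = q_B(362 - q_B - (280 - q_B)/2) - 81q_B = (222 - (1/2)q_B)q_B - 81q_B.
The leader's first-order condition 141 - q_B = 0 yields q_B = 141.
Then q_S = (280 - 141)/2 = 139/2.
Total output Q = 421/2, so price P = 362 - 421/2 = 303/2.

151.50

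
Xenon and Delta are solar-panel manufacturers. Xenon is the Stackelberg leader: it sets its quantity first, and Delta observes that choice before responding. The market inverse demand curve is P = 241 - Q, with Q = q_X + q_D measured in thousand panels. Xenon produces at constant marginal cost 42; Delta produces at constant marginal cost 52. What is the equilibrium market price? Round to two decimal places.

94.25

The follower Delta best-responds to any q_X: π_D = (241 - Q)q_D - 52q_D.
Follower FOC: 189 - q_X - 2q_D = 0, so q_D(q_X) = (189 - q_X)/2.
The leader anticipates this reaction. Substituting into P = 241 - Q gives P = 293/2 - (1/2)q_X, so π_X = (293/2 - (1/2)q_X)q_X - 42q_X.
Leader FOC: 209/2 - q_X = 0, so q_X = 209/2.
Then q_D = (189 - 209/2)/2 = 169/4.
Total output Q = 587/4, so price P = 241 - 587/4 = 377/4.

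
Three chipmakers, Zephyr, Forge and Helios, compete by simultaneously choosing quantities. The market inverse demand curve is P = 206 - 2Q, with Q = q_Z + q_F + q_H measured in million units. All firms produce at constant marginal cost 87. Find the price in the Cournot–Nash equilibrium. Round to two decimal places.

116.75

Each firm earns π_i = (206 - 2Q)q_i - 87q_i.
First-order condition (treating rivals' output as given): 119 - 4q_i - 2·Σ_{j≠i} q_j = 0.
With identical firms every q_j equals q_i, so Σ_{j≠i} q_j = 2q_i and 119 = 8q_i, giving q_i = 119/8.
Total output Q = 357/8, so price P = 206 - 2·(357/8) = 467/4.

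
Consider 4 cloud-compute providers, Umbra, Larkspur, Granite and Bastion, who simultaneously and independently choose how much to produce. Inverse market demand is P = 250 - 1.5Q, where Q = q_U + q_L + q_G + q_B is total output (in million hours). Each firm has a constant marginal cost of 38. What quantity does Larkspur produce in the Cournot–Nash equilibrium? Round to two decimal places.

28.27

Each firm earns π_i = (250 - 1.5Q)q_i - 38q_i.
Setting ∂π_i/∂q_i = 0 with rivals' quantities fixed: 212 - 3q_i - (3/2)·Σ_{j≠i} q_j = 0.
By symmetry each firm produces the same amount; substituting Σ_{j≠i} q_j = 3q_i yields q_i = 212/(15/2) = 424/15.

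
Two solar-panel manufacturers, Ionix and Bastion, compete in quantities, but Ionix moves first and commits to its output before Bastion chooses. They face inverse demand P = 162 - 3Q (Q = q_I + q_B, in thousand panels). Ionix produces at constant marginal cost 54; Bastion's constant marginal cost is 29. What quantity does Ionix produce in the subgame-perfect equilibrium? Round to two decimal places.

The follower Bastion best-responds to any q_I: π_B = (162 - 3Q)q_B - 29q_B.
∂π_B/∂q_B = 133 - 3q_I - 6q_B = 0 gives the reaction function q_B = (133 - 3q_I)/6.
Ionix substitutes q_B(q_I) into its own profit: π_I = q_I(162 - 3q_I - (133 - 3q_I)/2) - 54q_I = (191/2 - (3/2)q_I)q_I - 54q_I.
Leader FOC: 83/2 - 3q_I = 0, so q_I = 83/6.
Then q_B = (133 - 3·(83/6))/6 = 61/4.

13.83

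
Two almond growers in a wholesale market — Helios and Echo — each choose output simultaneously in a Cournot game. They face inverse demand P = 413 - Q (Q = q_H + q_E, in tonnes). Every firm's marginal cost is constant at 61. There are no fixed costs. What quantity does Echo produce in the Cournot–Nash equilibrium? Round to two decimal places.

117.33

A representative firm's profit is π_i = q_i(413 - Q) - 61q_i.
Setting ∂π_i/∂q_i = 0 with rivals' quantities fixed: 352 - 2q_i - q_j = 0.
With identical firms every q_j equals q_i, so q_j = q_i and 352 = 3q_i, giving q_i = 352/3.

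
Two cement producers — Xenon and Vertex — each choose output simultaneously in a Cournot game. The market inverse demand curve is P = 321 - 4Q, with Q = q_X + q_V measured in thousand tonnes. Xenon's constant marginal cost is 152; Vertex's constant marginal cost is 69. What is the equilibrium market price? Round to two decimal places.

Xenon's profit: π_X = (321 - 4Q)q_X - (152q_X). Setting ∂π_X/∂q_X = 0: 169 - 8q_X - 4(q_V) = 0.
Vertex's first-order condition: 252 - 8q_V - 4(q_X) = 0.
So q_X = (169 - 4q_V)/8 and q_V = (252 - 4q_X)/8.
Substituting one into the other gives q_X = 43/6 and q_V = 335/12.
Total output Q = 421/12, so price P = 321 - 4·(421/12) = 542/3.

180.67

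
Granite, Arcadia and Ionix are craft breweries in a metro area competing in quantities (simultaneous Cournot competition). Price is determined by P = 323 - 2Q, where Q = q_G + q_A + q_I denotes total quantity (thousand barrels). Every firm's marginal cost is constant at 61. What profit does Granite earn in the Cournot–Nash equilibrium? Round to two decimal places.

Each firm earns π_i = (323 - 2Q)q_i - 61q_i.
First-order condition (treating rivals' output as given): 262 - 4q_i - 2·Σ_{j≠i} q_j = 0.
By symmetry each firm produces the same amount; substituting Σ_{j≠i} q_j = 2q_i yields q_i = 262/8 = 131/4.
Price P = 323 - 2·(393/4) = 253/2.
Granite's profit: (253/2 - 61)·(131/4) = 2145.1250.

2145.13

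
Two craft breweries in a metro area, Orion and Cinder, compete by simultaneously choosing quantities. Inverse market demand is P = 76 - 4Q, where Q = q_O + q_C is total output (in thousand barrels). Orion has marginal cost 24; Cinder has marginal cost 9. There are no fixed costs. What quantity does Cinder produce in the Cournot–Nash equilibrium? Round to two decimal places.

Orion's profit: π_O = (76 - 4Q)q_O - (24q_O). Setting ∂π_O/∂q_O = 0: 52 - 8q_O - 4(q_C) = 0.
Cinder's profit: π_C = (76 - 4Q)q_C - (9q_C). Setting ∂π_C/∂q_C = 0: 67 - 8q_C - 4(q_O) = 0.
Best responses: q_O = (52 - 4q_C)/8, q_C = (67 - 4q_O)/8.
Substituting one into the other gives q_O = 37/12 and q_C = 41/6.

6.83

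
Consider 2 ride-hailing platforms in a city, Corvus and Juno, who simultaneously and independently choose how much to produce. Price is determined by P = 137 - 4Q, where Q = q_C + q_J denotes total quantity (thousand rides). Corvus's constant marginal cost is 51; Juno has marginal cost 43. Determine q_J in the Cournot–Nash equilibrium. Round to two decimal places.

Corvus's profit: π_C = (137 - 4Q)q_C - (51q_C). Setting ∂π_C/∂q_C = 0: 86 - 8q_C - 4(q_J) = 0.
Juno's profit: π_J = (137 - 4Q)q_J - (43q_J). Setting ∂π_J/∂q_J = 0: 94 - 8q_J - 4(q_C) = 0.
So q_C = (86 - 4q_J)/8 and q_J = (94 - 4q_C)/8.
Solving the pair: q_C = 13/2, q_J = 17/2.

8.50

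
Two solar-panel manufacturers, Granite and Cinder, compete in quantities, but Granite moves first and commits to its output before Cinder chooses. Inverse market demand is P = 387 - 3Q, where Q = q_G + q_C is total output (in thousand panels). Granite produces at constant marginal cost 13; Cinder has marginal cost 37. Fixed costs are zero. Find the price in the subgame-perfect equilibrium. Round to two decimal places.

Solve by backward induction. Given q_G, the follower Cinder maximises π_C = (387 - 3q_G - 3q_C)q_C - 37q_C.
∂π_C/∂q_C = 350 - 3q_G - 6q_C = 0 gives the reaction function q_C = (350 - 3q_G)/6.
Granite substitutes q_C(q_G) into its own profit: π_G = q_G(387 - 3q_G - (350 - 3q_G)/2) - 13q_G = (212 - (3/2)q_G)q_G - 13q_G.
The leader's first-order condition 199 - 3q_G = 0 yields q_G = 199/3.
Then q_C = (350 - 3·(199/3))/6 = 151/6.
Total output Q = 183/2, so price P = 387 - 3·(183/2) = 225/2.

112.50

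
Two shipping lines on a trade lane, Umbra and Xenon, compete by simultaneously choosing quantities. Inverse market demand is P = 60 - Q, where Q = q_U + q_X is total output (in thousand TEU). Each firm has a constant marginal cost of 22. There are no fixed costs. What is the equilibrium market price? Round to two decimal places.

A representative firm's profit is π_i = q_i(60 - Q) - 22q_i.
First-order condition (treating rivals' output as given): 38 - 2q_i - q_j = 0.
With identical firms every q_j equals q_i, so q_j = q_i and 38 = 3q_i, giving q_i = 38/3.
Total output Q = 76/3, so price P = 60 - 76/3 = 104/3.

34.67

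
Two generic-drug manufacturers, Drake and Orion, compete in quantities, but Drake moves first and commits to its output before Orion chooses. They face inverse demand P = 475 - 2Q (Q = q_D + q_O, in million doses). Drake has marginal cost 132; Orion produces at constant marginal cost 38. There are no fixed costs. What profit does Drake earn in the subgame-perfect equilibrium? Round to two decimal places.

3875.06

Solve by backward induction. Given q_D, the follower Orion maximises π_O = (475 - 2q_D - 2q_O)q_O - 38q_O.
Setting the follower's marginal profit to zero, 437 - 2q_D - 4q_O = 0, i.e. q_O = (437 - 2q_D)/4.
The leader anticipates this reaction. Substituting into P = 475 - 2Q gives P = 513/2 - q_D, so π_D = (513/2 - q_D)q_D - 132q_D.
Leader FOC: 249/2 - 2q_D = 0, so q_D = 249/4.
Then q_O = (437 - 2·(249/4))/4 = 625/8.
Price P = 475 - 2·(1123/8) = 777/4.
Drake's profit: (777/4 - 132)·(249/4) = 3875.0625.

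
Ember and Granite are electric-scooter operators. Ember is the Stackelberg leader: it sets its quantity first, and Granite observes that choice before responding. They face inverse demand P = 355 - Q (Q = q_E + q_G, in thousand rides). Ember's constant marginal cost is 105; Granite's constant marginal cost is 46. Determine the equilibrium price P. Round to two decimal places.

The follower Granite best-responds to any q_E: π_G = (355 - Q)q_G - 46q_G.
∂π_G/∂q_G = 309 - q_E - 2q_G = 0 gives the reaction function q_G = (309 - q_E)/2.
Ember substitutes q_G(q_E) into its own profit: π_E = q_E(355 - q_E - (309 - q_E)/2) - 105q_E = (401/2 - (1/2)q_E)q_E - 105q_E.
The leader's first-order condition 191/2 - q_E = 0 yields q_E = 191/2.
Then q_G = (309 - 191/2)/2 = 427/4.
Total output Q = 809/4, so price P = 355 - 809/4 = 611/4.

152.75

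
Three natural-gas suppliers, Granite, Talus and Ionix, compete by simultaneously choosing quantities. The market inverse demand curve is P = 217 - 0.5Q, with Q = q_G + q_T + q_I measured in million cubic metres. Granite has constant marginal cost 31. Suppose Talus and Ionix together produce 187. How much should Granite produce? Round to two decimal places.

92.50

With rivals' combined output fixed at 187, Granite's profit is π_G = (217 - (1/2)·187 - (1/2)q_G)q_G - (31q_G) = (247/2 - (1/2)q_G)q_G - (31q_G).
∂π_G/∂q_G = 185/2 - q_G = 0, so q_G = 185/2.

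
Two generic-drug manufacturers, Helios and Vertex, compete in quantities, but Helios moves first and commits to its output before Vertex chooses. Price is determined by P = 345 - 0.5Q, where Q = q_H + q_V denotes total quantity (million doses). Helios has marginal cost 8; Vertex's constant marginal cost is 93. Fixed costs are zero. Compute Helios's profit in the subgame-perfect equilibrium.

44521

Solve by backward induction. Given q_H, the follower Vertex maximises π_V = (345 - (1/2)q_H - (1/2)q_V)q_V - 93q_V.
∂π_V/∂q_V = 252 - (1/2)q_H - q_V = 0 gives the reaction function q_V = (252 - (1/2)q_H).
Helios substitutes q_V(q_H) into its own profit: π_H = q_H(345 - (1/2)q_H - (252 - (1/2)q_H)/2) - 8q_H = (219 - (1/4)q_H)q_H - 8q_H.
Maximising: ∂π_H/∂q_H = 211 - (1/2)q_H = 0, giving q_H = 422.
Then q_V = (252 - (1/2)·422) = 41.
Price P = 345 - (1/2)·463 = 227/2.
Helios's profit: (227/2 - 8)·422 = 44521.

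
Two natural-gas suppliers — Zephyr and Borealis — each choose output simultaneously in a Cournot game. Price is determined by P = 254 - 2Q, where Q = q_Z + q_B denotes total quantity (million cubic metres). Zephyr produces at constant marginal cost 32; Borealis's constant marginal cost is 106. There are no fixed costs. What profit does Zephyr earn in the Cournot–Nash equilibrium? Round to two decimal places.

4867.56

Zephyr's profit: π_Z = (254 - 2Q)q_Z - (32q_Z). Setting ∂π_Z/∂q_Z = 0: 222 - 4q_Z - 2(q_B) = 0.
Borealis's profit: π_B = (254 - 2Q)q_B - (106q_B). Setting ∂π_B/∂q_B = 0: 148 - 4q_B - 2(q_Z) = 0.
Rearranging gives the reaction functions q_Z = (222 - 2q_B)/4 and q_B = (148 - 2q_Z)/4.
Solving the pair: q_Z = 148/3, q_B = 37/3.
Price P = 254 - 2·(185/3) = 392/3.
Zephyr's profit: (392/3 - 32)·(148/3) = 4867.5556.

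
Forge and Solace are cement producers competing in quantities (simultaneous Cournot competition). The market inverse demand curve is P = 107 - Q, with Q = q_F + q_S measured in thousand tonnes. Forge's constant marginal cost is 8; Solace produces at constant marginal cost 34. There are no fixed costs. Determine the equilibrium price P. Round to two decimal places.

Forge's profit: π_F = (107 - Q)q_F - (8q_F). Setting ∂π_F/∂q_F = 0: 99 - 2q_F - (q_S) = 0.
Solace's first-order condition: 73 - 2q_S - (q_F) = 0.
Rearranging gives the reaction functions q_F = (99 - q_S)/2 and q_S = (73 - q_F)/2.
Solving the pair: q_F = 125/3, q_S = 47/3.
Total output Q = 172/3, so price P = 107 - 172/3 = 149/3.

49.67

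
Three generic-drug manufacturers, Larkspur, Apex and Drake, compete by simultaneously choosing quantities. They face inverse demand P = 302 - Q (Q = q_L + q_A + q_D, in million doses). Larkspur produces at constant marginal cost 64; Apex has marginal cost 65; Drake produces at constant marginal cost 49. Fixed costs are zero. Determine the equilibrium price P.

120

Larkspur's profit: π_L = (302 - Q)q_L - (64q_L). Setting ∂π_L/∂q_L = 0: 238 - 2q_L - (q_A + q_D) = 0.
Apex's first-order condition: 237 - 2q_A - (q_L + q_D) = 0.
Drake's first-order condition: 253 - 2q_D - (q_L + q_A) = 0.
Adding the 3 first-order conditions: 728 − 4Q = 0, so Q = 182.
Back-substituting: q_L = (238 − 182) = 56, q_A = (237 − 182) = 55, q_D = (253 − 182) = 71.
Total output Q = 182, so price P = 302 - 182 = 120.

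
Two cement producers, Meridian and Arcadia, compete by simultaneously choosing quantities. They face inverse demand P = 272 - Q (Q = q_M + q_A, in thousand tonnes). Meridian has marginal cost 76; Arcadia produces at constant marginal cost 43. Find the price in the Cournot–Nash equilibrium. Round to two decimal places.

Meridian's profit: π_M = (272 - Q)q_M - (76q_M). Setting ∂π_M/∂q_M = 0: 196 - 2q_M - (q_A) = 0.
Arcadia's first-order condition: 229 - 2q_A - (q_M) = 0.
Best responses: q_M = (196 - q_A)/2, q_A = (229 - q_M)/2.
Solving the pair: q_M = 163/3, q_A = 262/3.
Total output Q = 425/3, so price P = 272 - 425/3 = 391/3.

130.33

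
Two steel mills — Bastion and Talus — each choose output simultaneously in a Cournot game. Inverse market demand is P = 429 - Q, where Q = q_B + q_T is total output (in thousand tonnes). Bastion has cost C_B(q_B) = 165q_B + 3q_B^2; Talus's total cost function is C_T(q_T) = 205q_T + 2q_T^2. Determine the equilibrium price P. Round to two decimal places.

Bastion's profit: π_B = (429 - Q)q_B - (165q_B + 3q_B²). Setting ∂π_B/∂q_B = 0: 264 - 8q_B - (q_T) = 0.
Talus's first-order condition: 224 - 6q_T - (q_B) = 0.
Rearranging gives the reaction functions q_B = (264 - q_T)/8 and q_T = (224 - q_B)/6.
Solving the pair: q_B = 1360/47, q_T = 1528/47.
Total output Q = 61.4468, so price P = 429 - 61.4468 = 367.5532.

367.55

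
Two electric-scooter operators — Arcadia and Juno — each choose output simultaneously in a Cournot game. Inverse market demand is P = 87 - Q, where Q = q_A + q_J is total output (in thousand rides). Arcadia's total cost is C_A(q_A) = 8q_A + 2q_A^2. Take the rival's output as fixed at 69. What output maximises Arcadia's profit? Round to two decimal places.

1.67

With the rival's output fixed at 69, Arcadia's profit is π_A = (87 - 69 - q_A)q_A - (8q_A + 2q_A²) = (18 - q_A)q_A - (8q_A + 2q_A²).
∂π_A/∂q_A = 10 - 6q_A = 0, so q_A = 5/3.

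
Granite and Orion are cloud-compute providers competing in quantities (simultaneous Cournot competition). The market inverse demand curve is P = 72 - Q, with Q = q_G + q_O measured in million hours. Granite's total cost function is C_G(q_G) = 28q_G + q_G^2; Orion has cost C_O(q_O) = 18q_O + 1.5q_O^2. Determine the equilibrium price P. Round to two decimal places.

54.21

Granite's profit: π_G = (72 - Q)q_G - (28q_G + q_G²). Setting ∂π_G/∂q_G = 0: 44 - 4q_G - (q_O) = 0.
Orion's profit: π_O = (72 - Q)q_O - (18q_O + (3/2)q_O²). Setting ∂π_O/∂q_O = 0: 54 - 5q_O - (q_G) = 0.
So q_G = (44 - q_O)/4 and q_O = (54 - q_G)/5.
Substituting one into the other gives q_G = 166/19 and q_O = 172/19.
Total output Q = 338/19, so price P = 72 - 338/19 = 1030/19.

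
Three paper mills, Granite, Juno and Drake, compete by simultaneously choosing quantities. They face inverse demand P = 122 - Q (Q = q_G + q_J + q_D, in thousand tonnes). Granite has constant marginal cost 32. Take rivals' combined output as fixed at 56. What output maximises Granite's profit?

With rivals' combined output fixed at 56, Granite's profit is π_G = (122 - 56 - q_G)q_G - (32q_G) = (66 - q_G)q_G - (32q_G).
∂π_G/∂q_G = 34 - 2q_G = 0, so q_G = 17.

17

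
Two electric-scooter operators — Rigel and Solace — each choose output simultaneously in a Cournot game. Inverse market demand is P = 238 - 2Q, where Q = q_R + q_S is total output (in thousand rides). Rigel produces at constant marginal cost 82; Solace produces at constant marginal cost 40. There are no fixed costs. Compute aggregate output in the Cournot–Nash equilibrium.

Rigel's profit: π_R = (238 - 2Q)q_R - (82q_R). Setting ∂π_R/∂q_R = 0: 156 - 4q_R - 2(q_S) = 0.
Solace's profit: π_S = (238 - 2Q)q_S - (40q_S). Setting ∂π_S/∂q_S = 0: 198 - 4q_S - 2(q_R) = 0.
Rearranging gives the reaction functions q_R = (156 - 2q_S)/4 and q_S = (198 - 2q_R)/4.
Substituting one into the other gives q_R = 19 and q_S = 40.
Total output Q = 19 + 40 = 59.

59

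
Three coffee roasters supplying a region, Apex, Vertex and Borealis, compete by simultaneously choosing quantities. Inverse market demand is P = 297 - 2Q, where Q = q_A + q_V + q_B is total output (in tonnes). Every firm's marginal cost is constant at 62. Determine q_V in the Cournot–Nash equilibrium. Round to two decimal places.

A representative firm's profit is π_i = q_i(297 - 2Q) - 62q_i.
Setting ∂π_i/∂q_i = 0 with rivals' quantities fixed: 235 - 4q_i - 2·Σ_{j≠i} q_j = 0.
With identical firms every q_j equals q_i, so Σ_{j≠i} q_j = 2q_i and 235 = 8q_i, giving q_i = 235/8.

29.38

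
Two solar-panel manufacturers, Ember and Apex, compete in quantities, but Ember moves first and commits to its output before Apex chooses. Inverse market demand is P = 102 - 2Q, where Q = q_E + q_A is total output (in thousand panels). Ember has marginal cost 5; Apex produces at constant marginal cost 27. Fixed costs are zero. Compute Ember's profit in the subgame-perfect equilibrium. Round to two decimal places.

885.06

The follower Apex best-responds to any q_E: π_A = (102 - 2Q)q_A - 27q_A.
Follower FOC: 75 - 2q_E - 4q_A = 0, so q_A(q_E) = (75 - 2q_E)/4.
Ember substitutes q_A(q_E) into its own profit: π_E = q_E(102 - 2q_E - (75 - 2q_E)/2) - 5q_E = (129/2 - q_E)q_E - 5q_E.
Leader FOC: 119/2 - 2q_E = 0, so q_E = 119/4.
Then q_A = (75 - 2·(119/4))/4 = 31/8.
Price P = 102 - 2·(269/8) = 139/4.
Ember's profit: (139/4 - 5)·(119/4) = 885.0625.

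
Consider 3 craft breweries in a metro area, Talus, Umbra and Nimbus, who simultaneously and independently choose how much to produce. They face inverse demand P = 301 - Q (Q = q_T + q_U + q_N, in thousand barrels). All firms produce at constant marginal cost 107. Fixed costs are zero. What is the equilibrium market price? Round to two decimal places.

155.50

A representative firm's profit is π_i = q_i(301 - Q) - 107q_i.
Setting ∂π_i/∂q_i = 0 with rivals' quantities fixed: 194 - 2q_i - Σ_{j≠i} q_j = 0.
By symmetry each firm produces the same amount; substituting Σ_{j≠i} q_j = 2q_i yields q_i = 194/4 = 97/2.
Total output Q = 291/2, so price P = 301 - 291/2 = 311/2.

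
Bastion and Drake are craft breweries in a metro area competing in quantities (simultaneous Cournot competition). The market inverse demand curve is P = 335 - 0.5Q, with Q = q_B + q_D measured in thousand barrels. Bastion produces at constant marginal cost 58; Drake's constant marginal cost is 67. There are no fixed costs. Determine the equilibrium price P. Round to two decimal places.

Bastion's profit: π_B = (335 - 0.5Q)q_B - (58q_B). Setting ∂π_B/∂q_B = 0: 277 - q_B - (1/2)(q_D) = 0.
Drake's profit: π_D = (335 - 0.5Q)q_D - (67q_D). Setting ∂π_D/∂q_D = 0: 268 - q_D - (1/2)(q_B) = 0.
So q_B = (277 - (1/2)q_D) and q_D = (268 - (1/2)q_B).
Solving the pair: q_B = 572/3, q_D = 518/3.
Total output Q = 1090/3, so price P = 335 - (1/2)·(1090/3) = 460/3.

153.33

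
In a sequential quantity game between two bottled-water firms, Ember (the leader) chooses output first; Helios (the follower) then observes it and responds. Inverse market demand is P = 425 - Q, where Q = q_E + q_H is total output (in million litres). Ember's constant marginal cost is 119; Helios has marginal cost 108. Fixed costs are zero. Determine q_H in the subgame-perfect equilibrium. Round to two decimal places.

Solve by backward induction. Given q_E, the follower Helios maximises π_H = (425 - q_E - q_H)q_H - 108q_H.
∂π_H/∂q_H = 317 - q_E - 2q_H = 0 gives the reaction function q_H = (317 - q_E)/2.
The leader anticipates this reaction. Substituting into P = 425 - Q gives P = 533/2 - (1/2)q_E, so π_E = (533/2 - (1/2)q_E)q_E - 119q_E.
Maximising: ∂π_E/∂q_E = 295/2 - q_E = 0, giving q_E = 295/2.
Then q_H = (317 - 295/2)/2 = 339/4.

84.75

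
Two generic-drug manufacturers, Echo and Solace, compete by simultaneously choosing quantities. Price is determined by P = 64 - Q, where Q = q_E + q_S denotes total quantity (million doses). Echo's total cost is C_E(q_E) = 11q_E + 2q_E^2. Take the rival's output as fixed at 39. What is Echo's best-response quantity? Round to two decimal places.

With the rival's output fixed at 39, Echo's profit is π_E = (64 - 39 - q_E)q_E - (11q_E + 2q_E²) = (25 - q_E)q_E - (11q_E + 2q_E²).
∂π_E/∂q_E = 14 - 6q_E = 0, so q_E = 7/3.

2.33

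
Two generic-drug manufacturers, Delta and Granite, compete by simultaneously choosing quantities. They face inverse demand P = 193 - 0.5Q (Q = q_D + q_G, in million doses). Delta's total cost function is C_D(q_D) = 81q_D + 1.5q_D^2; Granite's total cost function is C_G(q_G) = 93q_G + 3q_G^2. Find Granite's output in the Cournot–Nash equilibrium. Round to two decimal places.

12.40

Delta's profit: π_D = (193 - 0.5Q)q_D - (81q_D + (3/2)q_D²). Setting ∂π_D/∂q_D = 0: 112 - 4q_D - (1/2)(q_G) = 0.
Granite's first-order condition: 100 - 7q_G - (1/2)(q_D) = 0.
So q_D = (112 - (1/2)q_G)/4 and q_G = (100 - (1/2)q_D)/7.
Solving the pair: q_D = 26.4505, q_G = 1376/111.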